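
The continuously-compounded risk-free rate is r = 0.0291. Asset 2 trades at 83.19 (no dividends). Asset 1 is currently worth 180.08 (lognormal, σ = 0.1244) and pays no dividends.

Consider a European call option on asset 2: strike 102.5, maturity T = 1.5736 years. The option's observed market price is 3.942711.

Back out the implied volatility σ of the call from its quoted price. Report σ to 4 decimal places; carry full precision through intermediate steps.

At σ = 0.2119 the Black–Scholes value reproduces the quote:
σ√T = 0.2119·√1.5736 = 0.265814
d₁ = (ln(S/K) + (r+σ²/2)T) / (σ√T) = (ln(83.19/102.5) + (0.0291+0.2119²/2)·1.5736) / 0.265814 = (-0.208736 + 0.081120) / 0.265814 = -0.480092
d₂ = d₁ − σ√T = -0.480092 − 0.265814 = -0.745906
e^{−rT} = 0.955241
N(d₁) = 0.315581,  N(d₂) = 0.227862
V = S·N(d₁) − K·e^{−rT}·N(d₂) = 26.253177 − 22.310467 = 3.942711 (the quoted price), and the Black–Scholes price is strictly increasing in σ, so σ is unique

sigma = 0.2119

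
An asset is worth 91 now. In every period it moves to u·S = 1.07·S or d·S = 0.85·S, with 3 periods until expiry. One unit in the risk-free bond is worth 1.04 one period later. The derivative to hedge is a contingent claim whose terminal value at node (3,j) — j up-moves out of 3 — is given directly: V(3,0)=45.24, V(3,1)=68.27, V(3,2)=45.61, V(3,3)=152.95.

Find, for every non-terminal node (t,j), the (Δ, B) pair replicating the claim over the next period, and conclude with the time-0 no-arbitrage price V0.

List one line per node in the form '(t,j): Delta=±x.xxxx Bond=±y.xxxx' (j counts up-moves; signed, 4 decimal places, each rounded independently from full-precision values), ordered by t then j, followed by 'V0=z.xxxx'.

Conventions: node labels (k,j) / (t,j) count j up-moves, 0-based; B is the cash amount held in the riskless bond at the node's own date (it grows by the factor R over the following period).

(0,0): Delta=3.4707 Bond=-212.8446
(1,0): Delta=-0.9283 Bond=118.9047
(1,1): Delta=4.0224 Bond=-275.0841
(2,0): Delta=1.5922 Bond=-42.0573
(2,1): Delta=-1.2445 Bond=149.8269
(2,2): Delta=4.6831 Bond=-354.9161
V0=102.9856

The replicating-portfolio and risk-neutral prices coincide; use p* = (1.04−0.85)/(1.07−0.85) = 0.8636 for the latter.
Terminal payoffs: V(3,0)=45.2400, V(3,1)=68.2700, V(3,2)=45.6100, V(3,3)=152.9500
Node (2,0) S=65.7475: V=(p*·68.2700+(1−p*)·45.2400)/1.04=62.6246; Δ=(68.2700−45.2400)/(70.3498−55.8854)=1.5922; B=V−Δ·S=-42.0573
Node (2,1) S=82.7645: V=(p*·45.6100+(1−p*)·68.2700)/1.04=46.8269; Δ=(45.6100−68.2700)/(88.5580−70.3498)=-1.2445; B=V−Δ·S=149.8269
Node (2,2) S=104.1859: V=(p*·152.9500+(1−p*)·45.6100)/1.04=132.9930; Δ=(152.9500−45.6100)/(111.4789−88.5580)=4.6831; B=V−Δ·S=-354.9161
Node (1,0) S=77.3500: V=(p*·46.8269+(1−p*)·62.6246)/1.04=47.0973; Δ=(46.8269−62.6246)/(82.7645−65.7475)=-0.9283; B=V−Δ·S=118.9047
Node (1,1) S=97.3700: V=(p*·132.9930+(1−p*)·46.8269)/1.04=116.5799; Δ=(132.9930−46.8269)/(104.1859−82.7645)=4.0224; B=V−Δ·S=-275.0841
Node (0,0) S=91.0000: V=(p*·116.5799+(1−p*)·47.0973)/1.04=102.9856; Δ=(116.5799−47.0973)/(97.3700−77.3500)=3.4707; B=V−Δ·S=-212.8446
Verification: the root portfolio costs Δ(0,0)·S0 + B(0,0) = 102.9856, matching V0.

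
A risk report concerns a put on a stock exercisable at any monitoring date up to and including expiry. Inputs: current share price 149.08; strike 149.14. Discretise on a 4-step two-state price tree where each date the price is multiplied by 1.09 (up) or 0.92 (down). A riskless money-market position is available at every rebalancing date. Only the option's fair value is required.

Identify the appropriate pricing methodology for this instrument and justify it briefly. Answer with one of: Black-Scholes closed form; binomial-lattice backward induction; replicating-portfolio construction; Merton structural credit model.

framework: binomial-lattice backward induction

Key observation: the put (strike 149.14 on spot 149.08) is American-style on a 4-step discrete price model, so the early-exercise decision at every node requires stepwise backward valuation — a closed form cannot price the exercise right.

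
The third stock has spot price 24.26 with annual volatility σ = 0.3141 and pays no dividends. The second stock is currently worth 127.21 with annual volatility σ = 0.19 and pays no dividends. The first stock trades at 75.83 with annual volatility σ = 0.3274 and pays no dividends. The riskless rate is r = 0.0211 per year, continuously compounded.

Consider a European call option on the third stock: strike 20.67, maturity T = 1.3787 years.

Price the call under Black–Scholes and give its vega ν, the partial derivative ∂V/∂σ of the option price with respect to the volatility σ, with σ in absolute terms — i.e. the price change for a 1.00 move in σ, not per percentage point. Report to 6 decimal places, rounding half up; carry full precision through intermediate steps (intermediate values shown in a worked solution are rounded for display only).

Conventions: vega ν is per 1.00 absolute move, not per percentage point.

price = 5.746264
ν = 8.910273

σ√T = 0.3141·√1.3787 = 0.368810
d₁ = (ln(S/K) + (r+σ²/2)T) / (σ√T) = (ln(24.26/20.67) + (0.0211+0.3141²/2)·1.3787) / 0.368810 = (0.160146 + 0.097101) / 0.368810 = 0.697504
d₂ = d₁ − σ√T = 0.697504 − 0.368810 = 0.328694
e^{−rT} = 0.971328
N(d₁) = 0.757256,  N(d₂) = 0.628806
Call price V = S·N(d₁) − K·e^{−rT}·N(d₂) = 18.371038 − 12.624774 = 5.746264
φ(d₁) = (1/√(2π))·e^{−d₁²/2} = 0.312799
ν = S·φ(d₁)·√T = 8.910273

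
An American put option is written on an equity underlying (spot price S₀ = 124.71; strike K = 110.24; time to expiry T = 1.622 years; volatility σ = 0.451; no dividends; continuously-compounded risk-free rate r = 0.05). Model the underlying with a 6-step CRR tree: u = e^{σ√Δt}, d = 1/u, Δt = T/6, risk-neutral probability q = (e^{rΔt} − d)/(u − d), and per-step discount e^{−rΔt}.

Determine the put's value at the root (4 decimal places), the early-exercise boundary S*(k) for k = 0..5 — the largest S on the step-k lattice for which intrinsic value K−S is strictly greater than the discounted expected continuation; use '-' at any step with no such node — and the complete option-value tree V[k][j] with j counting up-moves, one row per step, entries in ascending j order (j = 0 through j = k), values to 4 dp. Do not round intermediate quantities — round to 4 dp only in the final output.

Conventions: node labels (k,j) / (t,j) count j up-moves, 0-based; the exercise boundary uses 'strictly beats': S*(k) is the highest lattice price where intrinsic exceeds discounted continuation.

price = 16.6108
boundary = - - - 61.7144 48.8145 61.7144
tree:
16.6108
24.6204 8.0736
35.2906 13.3195 2.4010
48.5256 21.4107 4.5954 0.0000
61.4255 33.1661 8.7951 0.0000 0.0000
71.6291 48.5256 16.8329 0.0000 0.0000 0.0000
79.6998 61.4255 32.2166 0.0000 0.0000 0.0000 0.0000

Δt=0.27033  u=1.26427  d=0.79097  q=0.47040  discount=0.98657
step 6 (expiry): payoffs max(K−S,0) = 79.6998 61.4255 32.2166 0.0000 0.0000 0.0000 0.0000
step 5: (k=5,j=0): S=38.6109, K−S=71.6291, hold=70.1490 ⇒ V=71.6291 exercise | (k=5,j=1): S=61.7144, K−S=48.5256, hold=47.0455 ⇒ V=48.5256 exercise | (k=5,j=2): S=98.6423, K−S=11.5977, hold=16.8329 ⇒ V=16.8329 continue | (k=5,j=3): S=157.6665, K−S=0.0000, hold=0.0000 ⇒ V=0.0000 continue | (k=5,j=4): S=252.0089, K−S=0.0000, hold=0.0000 ⇒ V=0.0000 continue | (k=5,j=5): S=402.8025, K−S=0.0000, hold=0.0000 ⇒ V=0.0000 continue  boundary S*=61.7144
step 4: (k=4,j=0): S=48.8145, K−S=61.4255, hold=59.9455 ⇒ V=61.4255 exercise | (k=4,j=1): S=78.0234, K−S=32.2166, hold=33.1661 ⇒ V=33.1661 continue | (k=4,j=2): S=124.7100, K−S=0.0000, hold=8.7951 ⇒ V=8.7951 continue | (k=4,j=3): S=199.3323, K−S=0.0000, hold=0.0000 ⇒ V=0.0000 continue | (k=4,j=4): S=318.6061, K−S=0.0000, hold=0.0000 ⇒ V=0.0000 continue  boundary S*=48.8145
step 3: (k=3,j=0): S=61.7144, K−S=48.5256, hold=47.4862 ⇒ V=48.5256 exercise | (k=3,j=1): S=98.6423, K−S=11.5977, hold=21.4107 ⇒ V=21.4107 continue | (k=3,j=2): S=157.6665, K−S=0.0000, hold=4.5954 ⇒ V=4.5954 continue | (k=3,j=3): S=252.0089, K−S=0.0000, hold=0.0000 ⇒ V=0.0000 continue  boundary S*=61.7144
step 2: (k=2,j=0): S=78.0234, K−S=32.2166, hold=35.2906 ⇒ V=35.2906 continue | (k=2,j=1): S=124.7100, K−S=0.0000, hold=13.3195 ⇒ V=13.3195 continue | (k=2,j=2): S=199.3323, K−S=0.0000, hold=2.4010 ⇒ V=2.4010 continue  boundary S*=-
step 1: (k=1,j=0): S=98.6423, K−S=11.5977, hold=24.6204 ⇒ V=24.6204 continue | (k=1,j=1): S=157.6665, K−S=0.0000, hold=8.0736 ⇒ V=8.0736 continue  boundary S*=-
step 0: (k=0,j=0): S=124.7100, K−S=0.0000, hold=16.6108 ⇒ V=16.6108 continue  boundary S*=-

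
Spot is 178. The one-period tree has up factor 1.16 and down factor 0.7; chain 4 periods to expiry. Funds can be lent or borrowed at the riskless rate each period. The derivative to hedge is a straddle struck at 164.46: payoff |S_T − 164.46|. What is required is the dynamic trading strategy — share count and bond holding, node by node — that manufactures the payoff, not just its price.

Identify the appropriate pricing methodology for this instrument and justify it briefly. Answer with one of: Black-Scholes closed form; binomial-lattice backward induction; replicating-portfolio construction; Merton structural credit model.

framework: replicating-portfolio construction

Key observation: since the answer must list Δ and B at each node of the 1.16/0.7 lattice on 178, the replicating-portfolio method — solving the two-state system at every node — is the one that applies.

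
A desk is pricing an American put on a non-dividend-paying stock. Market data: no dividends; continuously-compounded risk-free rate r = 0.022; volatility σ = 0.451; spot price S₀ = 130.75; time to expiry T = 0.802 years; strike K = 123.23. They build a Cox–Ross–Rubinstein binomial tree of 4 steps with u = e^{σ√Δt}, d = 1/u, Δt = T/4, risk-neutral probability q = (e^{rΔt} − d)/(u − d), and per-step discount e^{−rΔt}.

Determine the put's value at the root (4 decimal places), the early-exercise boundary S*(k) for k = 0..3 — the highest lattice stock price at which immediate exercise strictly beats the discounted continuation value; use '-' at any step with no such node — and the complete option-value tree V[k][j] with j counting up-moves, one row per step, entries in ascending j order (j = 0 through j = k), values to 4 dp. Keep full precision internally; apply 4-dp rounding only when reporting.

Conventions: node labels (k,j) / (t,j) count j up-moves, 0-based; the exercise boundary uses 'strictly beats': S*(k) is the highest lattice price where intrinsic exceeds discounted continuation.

Δt=0.20050, u=1.22378, d=0.81714, q=0.46056, disc=e^(-rΔt)=0.99560
k=4 terminal: V=max(K-S,0) → 64.9356 35.9260 0.0000 0.0000 0.0000
k=3: j=0 S=71.3396 intr=51.8904 cont=51.3481 V=51.8904[EX]; j=1 S=106.8410 intr=16.3890 cont=19.2948 V=19.2948[hold]; j=2 S=160.0094 intr=0.0000 cont=0.0000 V=0.0000[hold]; j=3 S=239.6364 intr=0.0000 cont=0.0000 V=0.0000[hold]  S*(3)=71.3396
k=2: j=0 S=87.3040 intr=35.9260 cont=36.7160 V=36.7160[hold]; j=1 S=130.7500 intr=0.0000 cont=10.3626 V=10.3626[hold]; j=2 S=195.8164 intr=0.0000 cont=0.0000 V=0.0000[hold]  S*(2)=-
k=1: j=0 S=106.8410 intr=16.3890 cont=24.4706 V=24.4706[hold]; j=1 S=160.0094 intr=0.0000 cont=5.5655 V=5.5655[hold]  S*(1)=-
k=0: j=0 S=130.7500 intr=0.0000 cont=15.6944 V=15.6944[hold]  S*(0)=-

price = 15.6944
boundary = - - - 71.3396
tree:
15.6944
24.4706 5.5655
36.7160 10.3626 0.0000
51.8904 19.2948 0.0000 0.0000
64.9356 35.9260 0.0000 0.0000 0.0000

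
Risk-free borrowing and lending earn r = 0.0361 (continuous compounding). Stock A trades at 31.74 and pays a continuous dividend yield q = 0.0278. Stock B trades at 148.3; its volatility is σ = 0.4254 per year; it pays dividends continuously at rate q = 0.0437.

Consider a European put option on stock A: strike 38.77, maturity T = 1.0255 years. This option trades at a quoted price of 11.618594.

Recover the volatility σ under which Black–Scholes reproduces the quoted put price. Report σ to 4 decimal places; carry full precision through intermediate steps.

sigma = 0.5866

At σ = 0.5866 the Black–Scholes value reproduces the quote:
σ√T = 0.5866·√1.0255 = 0.594032
d₁ = (ln(S/K) + (r−q+σ²/2)T) / (σ√T) = (ln(31.74/38.77) + (0.0361−0.0278+0.5866²/2)·1.0255) / 0.594032 = (-0.200069 + 0.184949) / 0.594032 = -0.025454
d₂ = d₁ − σ√T = -0.025454 − 0.594032 = -0.619486
e^{−rT} = 0.963656
e^{−qT} = 0.971894
N(−d₁) = 0.510153,  N(−d₂) = 0.732202
V = K·e^{−rT}·N(−d₂) − S·e^{−qT}·N(−d₁) = 27.355760 − 15.737166 = 11.618594 (matching the quote); vega is positive throughout, so no other σ reproduces this price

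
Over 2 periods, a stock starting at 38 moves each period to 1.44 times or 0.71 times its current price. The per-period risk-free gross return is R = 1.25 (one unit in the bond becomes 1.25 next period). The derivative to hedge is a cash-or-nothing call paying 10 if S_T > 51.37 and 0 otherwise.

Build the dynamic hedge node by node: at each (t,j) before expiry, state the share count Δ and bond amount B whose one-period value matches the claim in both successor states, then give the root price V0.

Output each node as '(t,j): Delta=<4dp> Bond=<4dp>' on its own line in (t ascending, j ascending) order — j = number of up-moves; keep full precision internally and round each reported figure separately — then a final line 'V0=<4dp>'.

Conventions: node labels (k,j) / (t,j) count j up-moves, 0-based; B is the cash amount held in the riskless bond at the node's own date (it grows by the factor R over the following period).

(0,0): Delta=0.2133 Bond=-4.6045
(1,0): Delta=0.0000 Bond=0.0000
(1,1): Delta=0.2503 Bond=-7.7808
V0=3.5020

The replicating-portfolio and risk-neutral prices coincide; use p* = (1.25−0.71)/(1.44−0.71) = 0.7397 for the latter.
Expiry values: V(2,0)=0.0000, V(2,1)=0.0000, V(2,2)=10.0000
(1,0): S=26.9800. Δ = (V_up−V_dn)/(S_up−S_dn) = (0.0000−0.0000)/(38.8512−19.1558) = 0.0000. V = [p*·0.0000 + (1−p*)·0.0000]/1.25 = 0.0000. B = V − Δ·S = 0.0000.
(1,1): S=54.7200. Δ = (V_up−V_dn)/(S_up−S_dn) = (10.0000−0.0000)/(78.7968−38.8512) = 0.2503. V = [p*·10.0000 + (1−p*)·0.0000]/1.25 = 5.9178. B = V − Δ·S = -7.7808.
(0,0): S=38.0000. Δ = (V_up−V_dn)/(S_up−S_dn) = (5.9178−0.0000)/(54.7200−26.9800) = 0.2133. V = [p*·5.9178 + (1−p*)·0.0000]/1.25 = 3.5020. B = V − Δ·S = -4.6045.
Sanity check at the root: Δ(0,0)·S0 + B(0,0) reproduces V0 = 3.5020.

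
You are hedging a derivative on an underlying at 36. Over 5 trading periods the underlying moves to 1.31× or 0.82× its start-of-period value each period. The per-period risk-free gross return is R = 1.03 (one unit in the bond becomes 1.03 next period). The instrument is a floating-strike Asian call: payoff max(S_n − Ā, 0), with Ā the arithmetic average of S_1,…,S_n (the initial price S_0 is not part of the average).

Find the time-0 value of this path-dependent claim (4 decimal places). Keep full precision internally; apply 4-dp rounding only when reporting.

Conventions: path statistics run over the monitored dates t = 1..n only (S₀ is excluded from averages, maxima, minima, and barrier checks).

price = 4.7443

Risk-neutral up-probability p* = (R−d)/(u−d) = (1.03−0.82)/(1.31−0.82) = 0.4286; the claim prices as the p*-weighted sum of path payoffs discounted by R^5.
Enumerate all 2^5 = 32 price paths (U = up ×1.31, D = down ×0.82); each path with k up-moves has probability p*^k·(1−p*)^(5−k).
DDDDD: Ā=20.6397, payoff=0.0000, prob=0.060927
UDDDD: Ā=32.9732, payoff=0.0000, prob=0.045695
DUDDD: Ā=29.4452, payoff=0.0000, prob=0.045695
UUDDD: Ā=47.0406, payoff=0.0000, prob=0.034271
DDUDD: Ā=26.5523, payoff=0.0000, prob=0.045695
UDUDD: Ā=42.4189, payoff=0.0000, prob=0.034271
DUUDD: Ā=38.8909, payoff=0.0000, prob=0.034271
UUUDD: Ā=62.1305, payoff=0.0000, prob=0.025704
DDDUD: Ā=24.1800, payoff=0.0000, prob=0.045695
UDDUD: Ā=38.6291, payoff=0.0000, prob=0.034271
DUDUD: Ā=35.1011, payoff=0.0000, prob=0.034271
UUDUD: Ā=56.0761, payoff=0.0000, prob=0.025704
DDUUD: Ā=32.2081, payoff=1.8552, prob=0.034271
UDUUD: Ā=51.4545, payoff=2.9637, prob=0.025704
DUUUD: Ā=47.9265, payoff=6.4917, prob=0.025704
UUUUD: Ā=76.5654, payoff=10.3709, prob=0.019278
DDDDU: Ā=22.2348, payoff=0.0000, prob=0.045695
UDDDU: Ā=35.5215, payoff=0.0000, prob=0.034271
DUDDU: Ā=31.9935, payoff=2.0698, prob=0.034271
UUDDU: Ā=51.1115, payoff=3.3067, prob=0.025704
DDUDU: Ā=29.1005, payoff=4.9628, prob=0.034271
UDUDU: Ā=46.4899, payoff=7.9283, prob=0.025704
DUUDU: Ā=42.9619, payoff=11.4563, prob=0.025704
UUUDU: Ā=68.6342, payoff=18.3022, prob=0.019278
DDDUU: Ā=26.7283, payoff=7.3350, prob=0.034271
UDDUU: Ā=42.7001, payoff=11.7181, prob=0.025704
DUDUU: Ā=39.1721, payoff=15.2461, prob=0.025704
UUDUU: Ā=62.5798, payoff=24.3566, prob=0.019278
DDUUU: Ā=36.2791, payoff=18.1391, prob=0.025704
UDUUU: Ā=57.9581, payoff=28.9783, prob=0.019278
DUUUU: Ā=54.4301, payoff=32.5063, prob=0.019278
UUUUU: Ā=86.9554, payoff=51.9308, prob=0.014458
Price = Σ prob·payoff / R^5 = 5.499979 / 1.159274 = 4.7443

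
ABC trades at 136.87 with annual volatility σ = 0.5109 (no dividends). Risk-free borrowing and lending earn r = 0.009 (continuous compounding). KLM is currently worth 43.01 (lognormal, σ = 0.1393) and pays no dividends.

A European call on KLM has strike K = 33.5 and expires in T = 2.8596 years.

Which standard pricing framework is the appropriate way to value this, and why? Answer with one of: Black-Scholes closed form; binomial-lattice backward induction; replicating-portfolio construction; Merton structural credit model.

Key observation: the strike-33.5 call on KLM is European-exercise on a continuously-modelled lognormal underlying, so its value is a single closed-form evaluation.

framework: Black-Scholes closed form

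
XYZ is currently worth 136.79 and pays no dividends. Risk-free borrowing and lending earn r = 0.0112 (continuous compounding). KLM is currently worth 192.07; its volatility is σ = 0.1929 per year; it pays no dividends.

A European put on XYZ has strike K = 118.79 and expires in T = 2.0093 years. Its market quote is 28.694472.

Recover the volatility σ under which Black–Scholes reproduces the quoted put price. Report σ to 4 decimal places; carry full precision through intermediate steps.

sigma = 0.5478

At σ = 0.5478 the Black–Scholes value reproduces the quote:
σ√T = 0.5478·√2.0093 = 0.776505
d₁ = (ln(S/K) + (r+σ²/2)T) / (σ√T) = (ln(136.79/118.79) + (0.0112+0.5478²/2)·2.0093) / 0.776505 = (0.141090 + 0.323984) / 0.776505 = 0.598932
d₂ = d₁ − σ√T = 0.598932 − 0.776505 = -0.177573
e^{−rT} = 0.977747
N(−d₁) = 0.274609,  N(−d₂) = 0.570471
V = K·e^{−rT}·N(−d₂) − S·N(−d₁) = 66.258242 − 37.563769 = 28.694472 (equal to the quote); since ∂V/∂σ > 0 for all σ, the implied volatility is unique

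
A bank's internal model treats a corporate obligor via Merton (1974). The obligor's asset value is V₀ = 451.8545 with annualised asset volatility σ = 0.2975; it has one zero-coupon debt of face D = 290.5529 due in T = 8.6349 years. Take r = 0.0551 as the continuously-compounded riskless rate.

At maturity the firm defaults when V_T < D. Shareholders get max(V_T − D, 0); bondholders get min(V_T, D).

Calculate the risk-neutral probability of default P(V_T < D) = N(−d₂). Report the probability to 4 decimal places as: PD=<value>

Equity is a call on the firm's assets struck at D = 290.5529:
d₁ = [ln(V₀/D) + (r + σ²/2)T] / (σ√T)
   = [ln(451.8545/290.5529) + (0.0551 + 0.5·0.2975²)·8.6349] / (0.2975·√8.6349)
   = [0.441575 + 0.857904] / 0.874210 = 1.486461
d₂ = d₁ − σ√T = 1.486461 − 0.874210 = 0.612252
risk-neutral PD = N(−d₂) = N(-0.612252) = 0.270186

PD=0.2702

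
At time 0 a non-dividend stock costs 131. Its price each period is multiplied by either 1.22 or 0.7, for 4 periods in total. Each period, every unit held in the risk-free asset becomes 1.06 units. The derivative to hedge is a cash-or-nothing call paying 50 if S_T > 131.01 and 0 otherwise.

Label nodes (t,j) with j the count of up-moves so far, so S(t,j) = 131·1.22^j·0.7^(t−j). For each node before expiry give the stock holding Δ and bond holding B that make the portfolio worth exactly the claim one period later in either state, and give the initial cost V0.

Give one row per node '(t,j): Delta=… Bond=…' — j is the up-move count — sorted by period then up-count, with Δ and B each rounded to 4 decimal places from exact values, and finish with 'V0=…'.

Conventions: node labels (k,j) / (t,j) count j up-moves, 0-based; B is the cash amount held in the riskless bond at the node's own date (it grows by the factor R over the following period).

Risk-neutral probability p* = (R−d)/(u−d) = (1.06−0.7)/(1.22−0.7) = 0.6923.
Expiry values: V(4,0)=0.0000, V(4,1)=0.0000, V(4,2)=0.0000, V(4,3)=50.0000, V(4,4)=50.0000
(3,0): S=44.9330. Δ = (V_up−V_dn)/(S_up−S_dn) = (0.0000−0.0000)/(54.8183−31.4531) = 0.0000. V = [p*·0.0000 + (1−p*)·0.0000]/1.06 = 0.0000. B = V − Δ·S = 0.0000.
(3,1): S=78.3118. Δ = (V_up−V_dn)/(S_up−S_dn) = (0.0000−0.0000)/(95.5404−54.8183) = 0.0000. V = [p*·0.0000 + (1−p*)·0.0000]/1.06 = 0.0000. B = V − Δ·S = 0.0000.
(3,2): S=136.4863. Δ = (V_up−V_dn)/(S_up−S_dn) = (50.0000−0.0000)/(166.5133−95.5404) = 0.7045. V = [p*·50.0000 + (1−p*)·0.0000]/1.06 = 32.6560. B = V − Δ·S = -63.4978.
(3,3): S=237.8761. Δ = (V_up−V_dn)/(S_up−S_dn) = (50.0000−50.0000)/(290.2088−166.5133) = 0.0000. V = [p*·50.0000 + (1−p*)·50.0000]/1.06 = 47.1698. B = V − Δ·S = 47.1698.
(2,0): S=64.1900. Δ = (V_up−V_dn)/(S_up−S_dn) = (0.0000−0.0000)/(78.3118−44.9330) = 0.0000. V = [p*·0.0000 + (1−p*)·0.0000]/1.06 = 0.0000. B = V − Δ·S = 0.0000.
(2,1): S=111.8740. Δ = (V_up−V_dn)/(S_up−S_dn) = (32.6560−0.0000)/(136.4863−78.3118) = 0.5613. V = [p*·32.6560 + (1−p*)·0.0000]/1.06 = 21.3283. B = V − Δ·S = -41.4717.
(2,2): S=194.9804. Δ = (V_up−V_dn)/(S_up−S_dn) = (47.1698−32.6560)/(237.8761−136.4863) = 0.1431. V = [p*·47.1698 + (1−p*)·32.6560]/1.06 = 40.2868. B = V − Δ·S = 12.3757.
(1,0): S=91.7000. Δ = (V_up−V_dn)/(S_up−S_dn) = (21.3283−0.0000)/(111.8740−64.1900) = 0.4473. V = [p*·21.3283 + (1−p*)·0.0000]/1.06 = 13.9300. B = V − Δ·S = -27.0860.
(1,1): S=159.8200. Δ = (V_up−V_dn)/(S_up−S_dn) = (40.2868−21.3283)/(194.9804−111.8740) = 0.2281. V = [p*·40.2868 + (1−p*)·21.3283]/1.06 = 32.5032. B = V − Δ·S = -3.9554.
(0,0): S=131.0000. Δ = (V_up−V_dn)/(S_up−S_dn) = (32.5032−13.9300)/(159.8200−91.7000) = 0.2727. V = [p*·32.5032 + (1−p*)·13.9300]/1.06 = 25.2721. B = V − Δ·S = -10.4458.
As a check, the time-0 holding Δ(0,0)·S0 + B(0,0) comes to 25.2721 — exactly V0.

(0,0): Delta=0.2727 Bond=-10.4458
(1,0): Delta=0.4473 Bond=-27.0860
(1,1): Delta=0.2281 Bond=-3.9554
(2,0): Delta=0.0000 Bond=0.0000
(2,1): Delta=0.5613 Bond=-41.4717
(2,2): Delta=0.1431 Bond=12.3757
(3,0): Delta=0.0000 Bond=0.0000
(3,1): Delta=0.0000 Bond=0.0000
(3,2): Delta=0.7045 Bond=-63.4978
(3,3): Delta=0.0000 Bond=47.1698
V0=25.2721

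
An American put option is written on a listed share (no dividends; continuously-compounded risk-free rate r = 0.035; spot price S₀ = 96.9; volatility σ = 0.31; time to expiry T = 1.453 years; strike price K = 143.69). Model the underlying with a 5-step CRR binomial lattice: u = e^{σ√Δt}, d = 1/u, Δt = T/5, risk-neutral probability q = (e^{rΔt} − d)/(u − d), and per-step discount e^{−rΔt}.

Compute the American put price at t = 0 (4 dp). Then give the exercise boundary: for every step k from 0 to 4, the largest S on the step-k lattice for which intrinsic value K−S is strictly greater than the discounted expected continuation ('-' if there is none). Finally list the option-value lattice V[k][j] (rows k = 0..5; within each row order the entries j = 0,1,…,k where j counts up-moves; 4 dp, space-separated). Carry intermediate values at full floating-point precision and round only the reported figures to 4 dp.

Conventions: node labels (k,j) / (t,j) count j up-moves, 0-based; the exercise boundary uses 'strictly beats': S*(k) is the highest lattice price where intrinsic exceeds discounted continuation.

price = 47.1783
boundary = - 81.9875 96.9000 81.9875 96.9000
tree:
47.1783
61.7025 32.9730
74.3200 46.7900 19.2103
84.9958 61.7025 30.8195 7.4692
94.0286 74.3200 46.7900 14.7594 0.0000
101.6713 84.9958 61.7025 29.1651 0.0000 0.0000

params: Δt=0.29060 u=1.18189 d=0.84610 q=0.48876 e^(-rΔt)=0.98988
t_5 payoffs: 101.6713 84.9958 61.7025 29.1651 0.0000 0.0000
t_4: node(4,0) S=49.6614 payoff=94.0286 vs cont=92.5745 → 94.0286 [stop]  node(4,1) S=69.3700 payoff=74.3200 vs cont=72.8660 → 74.3200 [stop]  node(4,2) S=96.9000 payoff=46.7900 vs cont=45.3359 → 46.7900 [stop]  node(4,3) S=135.3555 payoff=8.3345 vs cont=14.7594 → 14.7594 [wait]  node(4,4) S=189.0725 payoff=0.0000 vs cont=0.0000 → 0.0000 [wait]  ⇒ S*(4)=96.9000
t_3: node(3,0) S=58.6942 payoff=84.9958 vs cont=83.5417 → 84.9958 [stop]  node(3,1) S=81.9875 payoff=61.7025 vs cont=60.2484 → 61.7025 [stop]  node(3,2) S=114.5249 payoff=29.1651 vs cont=30.8195 → 30.8195 [wait]  node(3,3) S=159.9750 payoff=0.0000 vs cont=7.4692 → 7.4692 [wait]  ⇒ S*(3)=81.9875
t_2: node(2,0) S=69.3700 payoff=74.3200 vs cont=72.8660 → 74.3200 [stop]  node(2,1) S=96.9000 payoff=46.7900 vs cont=46.1364 → 46.7900 [stop]  node(2,2) S=135.3555 payoff=8.3345 vs cont=19.2103 → 19.2103 [wait]  ⇒ S*(2)=96.9000
t_1: node(1,0) S=81.9875 payoff=61.7025 vs cont=60.2484 → 61.7025 [stop]  node(1,1) S=114.5249 payoff=29.1651 vs cont=32.9730 → 32.9730 [wait]  ⇒ S*(1)=81.9875
t_0: node(0,0) S=96.9000 payoff=46.7900 vs cont=47.1783 → 47.1783 [wait]  ⇒ S*(0)=-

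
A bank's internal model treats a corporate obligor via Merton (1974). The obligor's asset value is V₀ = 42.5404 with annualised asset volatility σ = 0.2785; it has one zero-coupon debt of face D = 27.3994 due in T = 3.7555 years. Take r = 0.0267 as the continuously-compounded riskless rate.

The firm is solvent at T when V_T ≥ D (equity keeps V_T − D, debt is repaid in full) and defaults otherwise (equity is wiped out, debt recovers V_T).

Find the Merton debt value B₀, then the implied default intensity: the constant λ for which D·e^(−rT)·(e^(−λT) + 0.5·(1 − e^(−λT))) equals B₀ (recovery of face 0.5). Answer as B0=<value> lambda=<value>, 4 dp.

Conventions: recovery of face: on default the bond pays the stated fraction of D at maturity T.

B0=23.3610 lambda=0.0325

Apply the equity-as-call identities (strike 27.3994, horizon 3.7555 years):
d₁ = [ln(V₀/D) + (r + σ²/2)T] / (σ√T)
   = [ln(42.5404/27.3994) + (0.0267 + 0.5·0.2785²)·3.7555] / (0.2785·√3.7555)
   = [0.439933 + 0.245914] / 0.539708 = 1.270774
d₂ = d₁ − σ√T = 1.270774 − 0.539708 = 0.731066
N(d₁) = 0.898096,  N(d₂) = 0.767631,  e^(−rT) = 0.904591
E₀ = V₀·N(d₁) − D·e^(−rT)·N(d₂)
   = 42.5404·0.898096 − 27.3994·0.904591·0.767631 = 19.179416
B₀ = V₀ − E₀ = 42.5404 − 19.179416 = 23.360984
e^(−λT) = (B₀·e^(rT)/D − 0.5)/(1 − 0.5) = (23.3610·1.105471/27.3994 − 0.5)/0.5 = 0.88507174
λ = −ln(0.88507174)/3.7555 = 0.032509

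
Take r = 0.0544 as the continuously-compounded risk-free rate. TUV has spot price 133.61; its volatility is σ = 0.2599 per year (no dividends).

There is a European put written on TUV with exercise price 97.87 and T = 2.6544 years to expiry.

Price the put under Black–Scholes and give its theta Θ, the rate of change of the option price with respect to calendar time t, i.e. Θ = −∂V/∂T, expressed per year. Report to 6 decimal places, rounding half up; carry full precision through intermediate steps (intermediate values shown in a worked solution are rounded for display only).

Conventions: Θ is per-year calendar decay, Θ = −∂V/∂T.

price = 3.192900
Θ = -0.962644

σ√T = 0.2599·√2.6544 = 0.423438
d₁ = (ln(S/K) + (r+σ²/2)T) / (σ√T) = (ln(133.61/97.87) + (0.0544+0.2599²/2)·2.6544) / 0.423438 = (0.311285 + 0.234049) / 0.423438 = 1.287874
d₂ = d₁ − σ√T = 1.287874 − 0.423438 = 0.864436
e^{−rT} = 0.865542
N(−d₁) = 0.098895,  N(−d₂) = 0.193674
Put price V = K·e^{−rT}·N(−d₂) − S·N(−d₁) = 16.406261 − 13.213361 = 3.192900
φ(d₁) = (1/√(2π))·e^{−d₁²/2} = 0.174079
Θ = −S·φ(d₁)·σ/(2√T) + r·K·e^{−rT}·N(−d₂) = −1.855145 + 0.892501 = -0.962644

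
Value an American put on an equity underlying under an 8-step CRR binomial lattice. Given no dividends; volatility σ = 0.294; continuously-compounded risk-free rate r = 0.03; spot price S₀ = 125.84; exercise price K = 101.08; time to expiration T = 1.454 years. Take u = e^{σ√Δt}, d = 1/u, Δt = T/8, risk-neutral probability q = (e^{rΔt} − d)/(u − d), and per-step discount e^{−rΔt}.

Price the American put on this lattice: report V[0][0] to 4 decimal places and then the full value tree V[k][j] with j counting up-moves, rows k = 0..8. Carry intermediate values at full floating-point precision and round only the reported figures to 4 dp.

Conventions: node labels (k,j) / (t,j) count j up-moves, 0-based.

Δt=0.18175  u=1.13353  d=0.88220  q=0.49046  discount=0.99456
step 8 (expiry): payoffs max(K−S,0) = 54.9113 41.7580 24.8575 3.1420 0.0000 0.0000 0.0000 0.0000 0.0000
k=7: (k=7,j=0): S=52.3338, K−S=48.7462, hold=48.1966 ⇒ V=48.7462 exercise | (k=7,j=1): S=67.2434, K−S=33.8366, hold=33.2870 ⇒ V=33.8366 exercise | (k=7,j=2): S=86.4007, K−S=14.6793, hold=14.1297 ⇒ V=14.6793 exercise | (k=7,j=3): S=111.0158, K−S=0.0000, hold=1.5923 ⇒ V=1.5923 continue | (k=7,j=4): S=142.6437, K−S=0.0000, hold=0.0000 ⇒ V=0.0000 continue | (k=7,j=5): S=183.2822, K−S=0.0000, hold=0.0000 ⇒ V=0.0000 continue | (k=7,j=6): S=235.4983, K−S=0.0000, hold=0.0000 ⇒ V=0.0000 continue | (k=7,j=7): S=302.5906, K−S=0.0000, hold=0.0000 ⇒ V=0.0000 continue
k=6: (k=6,j=0): S=59.3220, K−S=41.7580, hold=41.2084 ⇒ V=41.7580 exercise | (k=6,j=1): S=76.2225, K−S=24.8575, hold=24.3078 ⇒ V=24.8575 exercise | (k=6,j=2): S=97.9380, K−S=3.1420, hold=8.2157 ⇒ V=8.2157 continue | (k=6,j=3): S=125.8400, K−S=0.0000, hold=0.8069 ⇒ V=0.8069 continue | (k=6,j=4): S=161.6912, K−S=0.0000, hold=0.0000 ⇒ V=0.0000 continue | (k=6,j=5): S=207.7562, K−S=0.0000, hold=0.0000 ⇒ V=0.0000 continue | (k=6,j=6): S=266.9449, K−S=0.0000, hold=0.0000 ⇒ V=0.0000 continue
k=5: (k=5,j=0): S=67.2434, K−S=33.8366, hold=33.2870 ⇒ V=33.8366 exercise | (k=5,j=1): S=86.4007, K−S=14.6793, hold=16.6046 ⇒ V=16.6046 continue | (k=5,j=2): S=111.0158, K−S=0.0000, hold=4.5571 ⇒ V=4.5571 continue | (k=5,j=3): S=142.6437, K−S=0.0000, hold=0.4089 ⇒ V=0.4089 continue | (k=5,j=4): S=183.2822, K−S=0.0000, hold=0.0000 ⇒ V=0.0000 continue | (k=5,j=5): S=235.4983, K−S=0.0000, hold=0.0000 ⇒ V=0.0000 continue
k=4: (k=4,j=0): S=76.2225, K−S=24.8575, hold=25.2470 ⇒ V=25.2470 continue | (k=4,j=1): S=97.9380, K−S=3.1420, hold=10.6376 ⇒ V=10.6376 continue | (k=4,j=2): S=125.8400, K−S=0.0000, hold=2.5089 ⇒ V=2.5089 continue | (k=4,j=3): S=161.6912, K−S=0.0000, hold=0.2072 ⇒ V=0.2072 continue | (k=4,j=4): S=207.7562, K−S=0.0000, hold=0.0000 ⇒ V=0.0000 continue
k=3: (k=3,j=0): S=86.4007, K−S=14.6793, hold=17.9833 ⇒ V=17.9833 continue | (k=3,j=1): S=111.0158, K−S=0.0000, hold=6.6146 ⇒ V=6.6146 continue | (k=3,j=2): S=142.6437, K−S=0.0000, hold=1.3725 ⇒ V=1.3725 continue | (k=3,j=3): S=183.2822, K−S=0.0000, hold=0.1050 ⇒ V=0.1050 continue
k=2: (k=2,j=0): S=97.9380, K−S=3.1420, hold=12.3400 ⇒ V=12.3400 continue | (k=2,j=1): S=125.8400, K−S=0.0000, hold=4.0216 ⇒ V=4.0216 continue | (k=2,j=2): S=161.6912, K−S=0.0000, hold=0.7468 ⇒ V=0.7468 continue
k=1: (k=1,j=0): S=111.0158, K−S=0.0000, hold=8.2152 ⇒ V=8.2152 continue | (k=1,j=1): S=142.6437, K−S=0.0000, hold=2.4023 ⇒ V=2.4023 continue
k=0: (k=0,j=0): S=125.8400, K−S=0.0000, hold=5.3350 ⇒ V=5.3350 continue

price = 5.3350
tree:
5.3350
8.2152 2.4023
12.3400 4.0216 0.7468
17.9833 6.6146 1.3725 0.1050
25.2470 10.6376 2.5089 0.2072 0.0000
33.8366 16.6046 4.5571 0.4089 0.0000 0.0000
41.7580 24.8575 8.2157 0.8069 0.0000 0.0000 0.0000
48.7462 33.8366 14.6793 1.5923 0.0000 0.0000 0.0000 0.0000
54.9113 41.7580 24.8575 3.1420 0.0000 0.0000 0.0000 0.0000 0.0000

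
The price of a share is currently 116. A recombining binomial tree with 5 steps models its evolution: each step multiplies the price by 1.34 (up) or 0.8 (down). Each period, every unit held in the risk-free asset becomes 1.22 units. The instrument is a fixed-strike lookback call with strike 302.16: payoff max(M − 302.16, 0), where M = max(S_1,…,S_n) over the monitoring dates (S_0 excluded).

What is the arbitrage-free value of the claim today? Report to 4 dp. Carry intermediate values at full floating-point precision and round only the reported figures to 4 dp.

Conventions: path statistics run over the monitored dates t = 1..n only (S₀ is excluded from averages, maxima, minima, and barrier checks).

price = 23.1195

With p* = (R−d)/(u−d) = 0.7778, sum probability × payoff across the paths and divide by R^5.
Enumerate all 2^5 = 32 price paths (U = up ×1.34, D = down ×0.8); each path with k up-moves has probability p*^k·(1−p*)^(5−k).
DDDDD: M=92.8000, payoff=0.0000, prob=0.000542
UDDDD: M=155.4400, payoff=0.0000, prob=0.001897
DUDDD: M=124.3520, payoff=0.0000, prob=0.001897
UUDDD: M=208.2896, payoff=0.0000, prob=0.006639
DDUDD: M=99.4816, payoff=0.0000, prob=0.001897
UDUDD: M=166.6317, payoff=0.0000, prob=0.006639
DUUDD: M=166.6317, payoff=0.0000, prob=0.006639
UUUDD: M=279.1081, payoff=0.0000, prob=0.023235
DDDUD: M=92.8000, payoff=0.0000, prob=0.001897
UDDUD: M=155.4400, payoff=0.0000, prob=0.006639
DUDUD: M=133.3053, payoff=0.0000, prob=0.006639
UUDUD: M=223.2865, payoff=0.0000, prob=0.023235
DDUUD: M=133.3053, payoff=0.0000, prob=0.006639
UDUUD: M=223.2865, payoff=0.0000, prob=0.023235
DUUUD: M=223.2865, payoff=0.0000, prob=0.023235
UUUUD: M=374.0048, payoff=71.8448, prob=0.081322
DDDDU: M=92.8000, payoff=0.0000, prob=0.001897
UDDDU: M=155.4400, payoff=0.0000, prob=0.006639
DUDDU: M=124.3520, payoff=0.0000, prob=0.006639
UUDDU: M=208.2896, payoff=0.0000, prob=0.023235
DDUDU: M=106.6443, payoff=0.0000, prob=0.006639
UDUDU: M=178.6292, payoff=0.0000, prob=0.023235
DUUDU: M=178.6292, payoff=0.0000, prob=0.023235
UUUDU: M=299.2038, payoff=0.0000, prob=0.081322
DDDUU: M=106.6443, payoff=0.0000, prob=0.006639
UDDUU: M=178.6292, payoff=0.0000, prob=0.023235
DUDUU: M=178.6292, payoff=0.0000, prob=0.023235
UUDUU: M=299.2038, payoff=0.0000, prob=0.081322
DDUUU: M=178.6292, payoff=0.0000, prob=0.023235
UDUUU: M=299.2038, payoff=0.0000, prob=0.081322
DUUUU: M=299.2038, payoff=0.0000, prob=0.081322
UUUUU: M=501.1664, payoff=199.0064, prob=0.284628
Price = Σ prob·payoff / R^5 = 62.485393 / 2.702708 = 23.1195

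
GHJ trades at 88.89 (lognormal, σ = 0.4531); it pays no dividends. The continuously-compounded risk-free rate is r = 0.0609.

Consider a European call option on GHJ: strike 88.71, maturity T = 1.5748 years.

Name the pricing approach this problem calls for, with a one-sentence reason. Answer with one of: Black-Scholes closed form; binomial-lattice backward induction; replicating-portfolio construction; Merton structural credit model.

framework: Black-Scholes closed form

Key observation: the instrument is a plain European call (strike 88.71) on a lognormal asset; the exact continuous-time formula applies directly.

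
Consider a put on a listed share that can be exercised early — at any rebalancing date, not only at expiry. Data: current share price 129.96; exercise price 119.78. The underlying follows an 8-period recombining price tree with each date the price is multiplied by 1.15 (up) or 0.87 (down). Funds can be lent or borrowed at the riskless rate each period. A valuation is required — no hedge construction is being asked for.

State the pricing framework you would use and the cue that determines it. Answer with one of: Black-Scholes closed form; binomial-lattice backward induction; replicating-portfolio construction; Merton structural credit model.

framework: binomial-lattice backward induction

Key observation: the put (strike 119.78 on spot 129.96) is American-style on a 8-step discrete price model, so the early-exercise decision at every node requires stepwise backward valuation — a closed form cannot price the exercise right.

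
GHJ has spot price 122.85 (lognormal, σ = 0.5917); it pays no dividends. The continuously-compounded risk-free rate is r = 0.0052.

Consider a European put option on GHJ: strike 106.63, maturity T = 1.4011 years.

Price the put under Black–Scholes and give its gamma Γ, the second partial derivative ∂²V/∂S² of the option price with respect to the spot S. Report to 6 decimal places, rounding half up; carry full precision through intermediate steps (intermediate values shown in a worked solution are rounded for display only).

σ√T = 0.5917·√1.4011 = 0.700384
d₁ = (ln(S/K) + (r+σ²/2)T) / (σ√T) = (ln(122.85/106.63) + (0.0052+0.5917²/2)·1.4011) / 0.700384 = (0.141599 + 0.252555) / 0.700384 = 0.562768
d₂ = d₁ − σ√T = 0.562768 − 0.700384 = -0.137616
e^{−rT} = 0.992741
N(−d₁) = 0.286796,  N(−d₂) = 0.554728
Put price V = K·e^{−rT}·N(−d₂) − S·N(−d₁) = 58.721253 − 35.232938 = 23.488315
φ(d₁) = (1/√(2π))·e^{−d₁²/2} = 0.340516
Γ = φ(d₁) / (S·σ·√T) = 0.003958

price = 23.488315
Γ = 0.003958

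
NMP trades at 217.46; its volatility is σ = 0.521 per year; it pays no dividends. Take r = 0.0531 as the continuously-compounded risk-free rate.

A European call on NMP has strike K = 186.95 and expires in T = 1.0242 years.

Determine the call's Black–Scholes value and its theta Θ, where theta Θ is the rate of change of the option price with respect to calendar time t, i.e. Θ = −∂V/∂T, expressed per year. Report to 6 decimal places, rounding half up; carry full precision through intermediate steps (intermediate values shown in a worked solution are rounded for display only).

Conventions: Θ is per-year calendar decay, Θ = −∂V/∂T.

price = 64.214385
Θ = -23.210286

σ√T = 0.521·√1.0242 = 0.527266
d₁ = (ln(S/K) + (r+σ²/2)T) / (σ√T) = (ln(217.46/186.95) + (0.0531+0.521²/2)·1.0242) / 0.527266 = (0.151174 + 0.193390) / 0.527266 = 0.653491
d₂ = d₁ − σ√T = 0.653491 − 0.527266 = 0.126224
e^{−rT} = 0.947067
N(d₁) = 0.743280,  N(d₂) = 0.550223
Call price V = S·N(d₁) − K·e^{−rT}·N(d₂) = 161.633668 − 97.419284 = 64.214385
φ(d₁) = (1/√(2π))·e^{−d₁²/2} = 0.322238
Θ = −S·φ(d₁)·σ/(2√T) − r·K·e^{−rT}·N(d₂) = −18.037322 − 5.172964 = -23.210286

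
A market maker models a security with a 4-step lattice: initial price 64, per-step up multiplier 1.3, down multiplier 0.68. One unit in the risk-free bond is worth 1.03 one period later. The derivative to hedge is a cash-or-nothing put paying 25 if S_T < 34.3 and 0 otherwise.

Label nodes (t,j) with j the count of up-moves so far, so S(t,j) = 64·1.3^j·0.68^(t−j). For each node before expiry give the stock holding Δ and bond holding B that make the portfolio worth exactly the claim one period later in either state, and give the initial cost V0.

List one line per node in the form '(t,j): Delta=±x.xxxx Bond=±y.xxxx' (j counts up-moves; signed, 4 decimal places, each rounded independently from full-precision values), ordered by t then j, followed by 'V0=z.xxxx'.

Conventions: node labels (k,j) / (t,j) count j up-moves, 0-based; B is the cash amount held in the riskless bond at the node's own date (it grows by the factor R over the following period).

No-arbitrage ⇒ martingale measure with p* = (R−d)/(u−d) = 0.5645.
Expiry values: V(4,0)=25.0000, V(4,1)=25.0000, V(4,2)=0.0000, V(4,3)=0.0000, V(4,4)=0.0000
Node (3,0) S=20.1236: V=(p*·25.0000+(1−p*)·25.0000)/1.03=24.2718; Δ=(25.0000−25.0000)/(26.1607−13.6841)=0.0000; B=V−Δ·S=24.2718
Node (3,1) S=38.4717: V=(p*·0.0000+(1−p*)·25.0000)/1.03=10.5700; Δ=(0.0000−25.0000)/(50.0132−26.1607)=-1.0481; B=V−Δ·S=50.8926
Node (3,2) S=73.5488: V=(p*·0.0000+(1−p*)·0.0000)/1.03=0.0000; Δ=(0.0000−0.0000)/(95.6134−50.0132)=0.0000; B=V−Δ·S=0.0000
Node (3,3) S=140.6080: V=(p*·0.0000+(1−p*)·0.0000)/1.03=0.0000; Δ=(0.0000−0.0000)/(182.7904−95.6134)=0.0000; B=V−Δ·S=0.0000
Node (2,0) S=29.5936: V=(p*·10.5700+(1−p*)·24.2718)/1.03=16.0553; Δ=(10.5700−24.2718)/(38.4717−20.1236)=-0.7468; B=V−Δ·S=38.1550
Node (2,1) S=56.5760: V=(p*·0.0000+(1−p*)·10.5700)/1.03=4.4690; Δ=(0.0000−10.5700)/(73.5488−38.4717)=-0.3013; B=V−Δ·S=21.5174
Node (2,2) S=108.1600: V=(p*·0.0000+(1−p*)·0.0000)/1.03=0.0000; Δ=(0.0000−0.0000)/(140.6080−73.5488)=0.0000; B=V−Δ·S=0.0000
Node (1,0) S=43.5200: V=(p*·4.4690+(1−p*)·16.0553)/1.03=9.2375; Δ=(4.4690−16.0553)/(56.5760−29.5936)=-0.4294; B=V−Δ·S=27.9251
Node (1,1) S=83.2000: V=(p*·0.0000+(1−p*)·4.4690)/1.03=1.8895; Δ=(0.0000−4.4690)/(108.1600−56.5760)=-0.0866; B=V−Δ·S=9.0975
Node (0,0) S=64.0000: V=(p*·1.8895+(1−p*)·9.2375)/1.03=4.9412; Δ=(1.8895−9.2375)/(83.2000−43.5200)=-0.1852; B=V−Δ·S=16.7928
Sanity check at the root: Δ(0,0)·S0 + B(0,0) reproduces V0 = 4.9412.

(0,0): Delta=-0.1852 Bond=16.7928
(1,0): Delta=-0.4294 Bond=27.9251
(1,1): Delta=-0.0866 Bond=9.0975
(2,0): Delta=-0.7468 Bond=38.1550
(2,1): Delta=-0.3013 Bond=21.5174
(2,2): Delta=0.0000 Bond=0.0000
(3,0): Delta=0.0000 Bond=24.2718
(3,1): Delta=-1.0481 Bond=50.8926
(3,2): Delta=0.0000 Bond=0.0000
(3,3): Delta=0.0000 Bond=0.0000
V0=4.9412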